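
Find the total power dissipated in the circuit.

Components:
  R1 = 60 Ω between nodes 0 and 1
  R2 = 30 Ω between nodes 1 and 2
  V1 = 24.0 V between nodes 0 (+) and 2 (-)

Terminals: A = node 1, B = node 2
Nodal analysis, taking node 2 as the 0 V reference.
Source V1 fixes V_0 = 24 V.
KCL at each unknown node (sum of currents leaving = 0; resistances in Ω):
  Node 1: (V_1 - 24)/60 + (V_1 - 0)/30 = 0
Collecting terms: 0.05 × V_1 = 0.4  =>  V_1 = 8 V
Power in each resistor, P = (ΔV)²/R:
  P_R1 = (24 - 8)²/60 = 4.267 W
  P_R2 = (8 - 0)²/30 = 2.133 W
P_total = P_R1 + P_R2 = 6.4 W

Final answer: 6.4 W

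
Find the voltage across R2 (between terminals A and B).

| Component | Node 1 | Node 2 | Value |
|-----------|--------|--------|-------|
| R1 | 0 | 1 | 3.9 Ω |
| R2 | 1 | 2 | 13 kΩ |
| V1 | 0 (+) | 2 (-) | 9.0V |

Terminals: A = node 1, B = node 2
R1 and R2 are in series across V1 (node 0 → node 1 → node 2), and the output A–B is taken across R2, so this is a voltage divider.
Series current: I = V1/(R1 + R2) = 9/(3.9 + 13000) = 9/13000 = 0.0006921 A
V_R2 = I × R2 = V1 × R2/(R1 + R2) = 9 × 13000/13000 = 8.997 V

Final answer: 8.997 V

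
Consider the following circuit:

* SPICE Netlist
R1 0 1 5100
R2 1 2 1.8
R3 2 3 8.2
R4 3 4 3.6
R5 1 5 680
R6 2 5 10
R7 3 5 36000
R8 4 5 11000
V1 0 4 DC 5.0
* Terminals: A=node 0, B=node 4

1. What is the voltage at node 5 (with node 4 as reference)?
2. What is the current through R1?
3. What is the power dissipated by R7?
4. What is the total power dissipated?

Nodal analysis, taking node 4 as the 0 V reference.
Source V1 fixes V_0 = 5 V.
KCL at each unknown node (sum of currents leaving = 0; resistances in Ω):
  Node 1: (V_1 - 5)/5100 + (V_1 - V_2)/1.8 + (V_1 - V_5)/680 = 0
  Node 2: (V_2 - V_1)/1.8 + (V_2 - V_3)/8.2 + (V_2 - V_5)/10 = 0
  Node 3: (V_3 - V_2)/8.2 + (V_3 - 0)/3.6 + (V_3 - V_5)/36000 = 0
  Node 5: (V_5 - V_1)/680 + (V_5 - V_2)/10 + (V_5 - V_3)/36000 + (V_5 - 0)/11000 = 0
Collecting terms (coefficients in siemens):
  0.5572·V_1 - 0.5556·V_2 - 0.001471·V_5 = 0.0009804
  0.7775·V_2 - 0.5556·V_1 - 0.122·V_3 - 0.1·V_5 = 0
  0.3998·V_3 - 0.122·V_2 - 0.00002778·V_5 = 0
  0.1016·V_5 - 0.001471·V_1 - 0.1·V_2 - 0.00002778·V_3 = 0
Solving these 4 simultaneous equations (Gaussian elimination) gives:
  V_1 = 0.01328 V, V_2 = 0.01152 V, V_3 = 0.003516 V, V_5 = 0.01154 V
Part 1:
  Read off the nodal solution: V_5 = 0.01154 V
Part 2:
  I_R1 = (V_0 - V_1)/R1 = (5 - 0.01328)/5100 = 0.0009778 A
  Magnitude: I_R1 = 0.0009778 A
Part 3:
  I_R7 = (V_3 - V_5)/R7 = (0.003516 - 0.01154)/36000 = -0.0000002228 A
  P_R7 = I_R7² × R7 = (-0.0000002228)² × 36000 = 0.000000001787 W
Part 4:
  Power in each resistor, P = (ΔV)²/R:
    P_R1 = (5 - 0.01328)²/5100 = 0.004876 W
    P_R2 = (0.01328 - 0.01152)²/1.8 = 0.000001712 W
    P_R3 = (0.01152 - 0.003516)²/8.2 = 0.000007819 W
    P_R4 = (0.003516 - 0)²/3.6 = 0.000003434 W
    P_R5 = (0.01328 - 0.01154)²/680 = 0.000000004465 W
    P_R6 = (0.01152 - 0.01154)²/10 = 0.00000000001666 W
    P_R7 = (0.003516 - 0.01154)²/36000 = 0.000000001787 W
    P_R8 = (0 - 0.01154)²/11000 = 0.0000000121 W
  P_total = P_R1 + P_R2 + P_R3 + P_R4 + P_R5 + P_R6 + P_R7 + P_R8 = 0.004889 W

Final answers:
1. V_5 = 0.01154 V
2. I_R1 = 0.0009778 A
3. P_R7 = 1.787e-09 W
4. P_total = 0.004889 W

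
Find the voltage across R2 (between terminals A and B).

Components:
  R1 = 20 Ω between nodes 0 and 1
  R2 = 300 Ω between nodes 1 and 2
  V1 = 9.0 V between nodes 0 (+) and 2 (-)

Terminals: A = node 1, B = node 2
R1 and R2 are in series across V1 (node 0 → node 1 → node 2), and the output A–B is taken across R2, so this is a voltage divider.
Series current: I = V1/(R1 + R2) = 9/(20 + 300) = 9/320 = 0.02813 A
V_R2 = I × R2 = V1 × R2/(R1 + R2) = 9 × 300/320 = 8.438 V

Final answer: 8.438 V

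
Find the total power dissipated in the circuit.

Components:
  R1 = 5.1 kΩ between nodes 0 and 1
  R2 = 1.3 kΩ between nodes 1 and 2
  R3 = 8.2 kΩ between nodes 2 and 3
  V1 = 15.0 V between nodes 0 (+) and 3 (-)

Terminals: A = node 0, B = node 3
Nodal analysis, taking node 3 as the 0 V reference.
Source V1 fixes V_0 = 15 V.
KCL at each unknown node (sum of currents leaving = 0; resistances in Ω):
  Node 1: (V_1 - 15)/5100 + (V_1 - V_2)/1300 = 0
  Node 2: (V_2 - V_1)/1300 + (V_2 - 0)/8200 = 0
Collecting terms (coefficients in siemens):
  0.0009653·V_1 - 0.0007692·V_2 = 0.002941
  0.0008912·V_2 - 0.0007692·V_1 = 0
Determinant D = (0.0009653)(0.0008912) - (-0.0007692)(-0.0007692) = 0.0000002686
V_1 = [(0.002941)(0.0008912) - (-0.0007692)(0)]/D = 9.76 V
V_2 = [(0.0009653)(0) - (0.002941)(-0.0007692)]/D = 8.425 V
Power in each resistor, P = (ΔV)²/R:
  P_R1 = (15 - 9.76)²/5100 = 0.005383 W
  P_R2 = (9.76 - 8.425)²/1300 = 0.001372 W
  P_R3 = (8.425 - 0)²/8200 = 0.008655 W
P_total = P_R1 + P_R2 + P_R3 = 0.01541 W

Final answer: 0.01541 W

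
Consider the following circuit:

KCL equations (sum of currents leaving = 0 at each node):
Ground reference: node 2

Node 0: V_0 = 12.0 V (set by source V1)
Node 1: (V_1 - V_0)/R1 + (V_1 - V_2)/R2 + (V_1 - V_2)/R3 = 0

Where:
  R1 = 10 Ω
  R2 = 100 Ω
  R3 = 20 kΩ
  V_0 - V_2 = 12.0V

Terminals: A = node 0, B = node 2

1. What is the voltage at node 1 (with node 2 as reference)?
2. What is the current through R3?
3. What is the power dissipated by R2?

Nodal analysis, taking node 2 as the 0 V reference.
Source V1 fixes V_0 = 12 V.
KCL at each unknown node (sum of currents leaving = 0; resistances in Ω):
  Node 1: (V_1 - 12)/10 + (V_1 - 0)/100 + (V_1 - 0)/20000 = 0
Collecting terms: 0.11 × V_1 = 1.2  =>  V_1 = 10.9 V
Part 1:
  Read off the nodal solution: V_1 = 10.9 V
Part 2:
  I_R3 = (V_1 - V_2)/R3 = (10.9 - 0)/20000 = 0.0005452 A
  Magnitude: I_R3 = 0.0005452 A
Part 3:
  I_R2 = (V_1 - V_2)/R2 = (10.9 - 0)/100 = 0.109 A
  P_R2 = I_R2² × R2 = (0.109)² × 100 = 1.189 W

Final answers:
1. V_1 = 10.9 V
2. I_R3 = 0.0005452 A
3. P_R2 = 1.189 W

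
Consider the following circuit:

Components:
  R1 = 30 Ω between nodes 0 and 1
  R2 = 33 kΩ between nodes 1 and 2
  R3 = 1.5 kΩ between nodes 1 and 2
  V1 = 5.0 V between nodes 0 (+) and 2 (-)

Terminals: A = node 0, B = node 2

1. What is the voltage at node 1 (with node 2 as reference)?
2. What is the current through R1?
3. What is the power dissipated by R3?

Nodal analysis, taking node 2 as the 0 V reference.
Source V1 fixes V_0 = 5 V.
KCL at each unknown node (sum of currents leaving = 0; resistances in Ω):
  Node 1: (V_1 - 5)/30 + (V_1 - 0)/33000 + (V_1 - 0)/1500 = 0
Collecting terms: 0.03403 × V_1 = 0.1667  =>  V_1 = 4.898 V
Part 1:
  Read off the nodal solution: V_1 = 4.898 V
Part 2:
  I_R1 = (V_0 - V_1)/R1 = (5 - 4.898)/30 = 0.003413 A
  Magnitude: I_R1 = 0.003413 A
Part 3:
  I_R3 = (V_1 - V_2)/R3 = (4.898 - 0)/1500 = 0.003265 A
  P_R3 = I_R3² × R3 = (0.003265)² × 1500 = 0.01599 W

Final answers:
1. V_1 = 4.898 V
2. I_R1 = 0.003413 A
3. P_R3 = 0.01599 W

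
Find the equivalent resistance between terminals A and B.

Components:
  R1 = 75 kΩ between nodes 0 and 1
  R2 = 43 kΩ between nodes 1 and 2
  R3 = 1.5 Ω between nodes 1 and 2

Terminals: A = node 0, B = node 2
Reduce the network between node 0 (A) and node 2 (B) by series/parallel combination:
  Rp1 = R2 ‖ R3 (parallel, both between nodes 1 and 2) = 1/(1/43000 + 1/1.5) = 1.5 Ω
  Rs1 = R1 + Rp1 (series, joined only at node 1) = 75000 + 1.5 = 75000 Ω
R_eq = 75 kΩ

Final answer: 75 kΩ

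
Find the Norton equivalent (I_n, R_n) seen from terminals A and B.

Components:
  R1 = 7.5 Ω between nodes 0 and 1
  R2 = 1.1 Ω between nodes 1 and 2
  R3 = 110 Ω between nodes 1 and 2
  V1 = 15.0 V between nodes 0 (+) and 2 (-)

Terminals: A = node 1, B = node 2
Find the Thévenin equivalent first; then I_n = V_th/R_th and R_n = R_th.
Step 1 — V_th is the open-circuit voltage V_A - V_B (nothing connected across the terminals).
Nodal analysis, taking node 2 as the 0 V reference.
Source V1 fixes V_0 = 15 V.
KCL at each unknown node (sum of currents leaving = 0; resistances in Ω):
  Node 1: (V_1 - 15)/7.5 + (V_1 - 0)/1.1 + (V_1 - 0)/110 = 0
Collecting terms: 1.052 × V_1 = 2  =>  V_1 = 1.902 V
V_th = V_1 - V_2 = 1.902 - 0 = 1.902 V
Step 2 — R_th: zero the source — replace V1 by a short circuit (node 2 merges into node 0) — and find the resistance seen between A (node 1) and B (node 0).
Reduce the network between node 1 (A) and node 0 (B) by series/parallel combination:
  Rp1 = R1 ‖ R2 ‖ R3 (parallel, all between nodes 0 and 1) = 1/(1/7.5 + 1/1.1 + 1/110) = 0.951 Ω
R_th = 0.951 Ω
I_n = V_th/R_th = 1.902/0.951 = 2 A, and R_n = R_th = 0.951 Ω

Final answer: I_n = 2 A, R_n = 0.951 Ω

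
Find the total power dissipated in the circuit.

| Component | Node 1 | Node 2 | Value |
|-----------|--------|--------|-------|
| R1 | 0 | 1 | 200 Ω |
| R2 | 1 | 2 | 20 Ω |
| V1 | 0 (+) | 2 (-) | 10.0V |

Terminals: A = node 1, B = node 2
Nodal analysis, taking node 2 as the 0 V reference.
Source V1 fixes V_0 = 10 V.
KCL at each unknown node (sum of currents leaving = 0; resistances in Ω):
  Node 1: (V_1 - 10)/200 + (V_1 - 0)/20 = 0
Collecting terms: 0.055 × V_1 = 0.05  =>  V_1 = 0.9091 V
Power in each resistor, P = (ΔV)²/R:
  P_R1 = (10 - 0.9091)²/200 = 0.4132 W
  P_R2 = (0.9091 - 0)²/20 = 0.04132 W
P_total = P_R1 + P_R2 = 0.4545 W

Final answer: 0.4545 W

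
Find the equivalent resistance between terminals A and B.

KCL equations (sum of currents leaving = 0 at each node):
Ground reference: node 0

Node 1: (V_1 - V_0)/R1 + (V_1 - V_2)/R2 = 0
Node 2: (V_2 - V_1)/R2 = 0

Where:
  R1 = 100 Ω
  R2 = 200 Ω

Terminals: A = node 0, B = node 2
Reduce the network between node 0 (A) and node 2 (B) by series/parallel combination:
  Rs1 = R1 + R2 (series, joined only at node 1) = 100 + 200 = 300 Ω
R_eq = 300 Ω

Final answer: 300 Ω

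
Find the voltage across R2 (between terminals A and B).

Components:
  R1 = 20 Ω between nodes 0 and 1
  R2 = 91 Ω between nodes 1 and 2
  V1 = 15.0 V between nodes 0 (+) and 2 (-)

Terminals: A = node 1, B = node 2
R1 and R2 are in series across V1 (node 0 → node 1 → node 2), and the output A–B is taken across R2, so this is a voltage divider.
Series current: I = V1/(R1 + R2) = 15/(20 + 91) = 15/111 = 0.1351 A
V_R2 = I × R2 = V1 × R2/(R1 + R2) = 15 × 91/111 = 12.3 V

Final answer: 12.3 V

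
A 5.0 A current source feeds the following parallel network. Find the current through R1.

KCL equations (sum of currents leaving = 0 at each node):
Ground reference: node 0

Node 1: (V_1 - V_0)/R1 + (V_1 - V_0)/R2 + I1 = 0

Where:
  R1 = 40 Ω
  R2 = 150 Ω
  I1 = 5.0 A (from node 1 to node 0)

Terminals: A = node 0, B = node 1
All resistors sit directly between nodes 0 and 1, so they are in parallel and share one voltage V; the full source current 5 A splits among them.
1/R_par = 1/40 + 1/150 = 0.03167 S  =>  R_par = 31.58 Ω
V = I × R_par = 5 × 31.58 = 157.9 V
I_R1 = V/R1 = 157.9/40 = 3.947 A

Final answer: 3.947 A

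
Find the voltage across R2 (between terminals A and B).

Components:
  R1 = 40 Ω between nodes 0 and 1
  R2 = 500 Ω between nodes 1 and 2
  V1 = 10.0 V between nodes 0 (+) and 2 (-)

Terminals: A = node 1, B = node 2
R1 and R2 are in series across V1 (node 0 → node 1 → node 2), and the output A–B is taken across R2, so this is a voltage divider.
Series current: I = V1/(R1 + R2) = 10/(40 + 500) = 10/540 = 0.01852 A
V_R2 = I × R2 = V1 × R2/(R1 + R2) = 10 × 500/540 = 9.259 V

Final answer: 9.259 V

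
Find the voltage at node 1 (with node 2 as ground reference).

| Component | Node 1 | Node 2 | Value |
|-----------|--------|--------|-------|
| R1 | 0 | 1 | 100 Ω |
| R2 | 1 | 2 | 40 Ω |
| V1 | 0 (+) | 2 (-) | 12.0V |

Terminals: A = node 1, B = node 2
Nodal analysis, taking node 2 as the 0 V reference.
Source V1 fixes V_0 = 12 V.
KCL at each unknown node (sum of currents leaving = 0; resistances in Ω):
  Node 1: (V_1 - 12)/100 + (V_1 - 0)/40 = 0
Collecting terms: 0.035 × V_1 = 0.12  =>  V_1 = 3.429 V
The requested potential is V_1 = 3.429 V.

Final answer: V_1 = 3.429 V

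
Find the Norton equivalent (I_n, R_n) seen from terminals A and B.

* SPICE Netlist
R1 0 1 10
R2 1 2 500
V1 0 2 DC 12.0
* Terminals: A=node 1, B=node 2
Find the Thévenin equivalent first; then I_n = V_th/R_th and R_n = R_th.
Step 1 — V_th is the open-circuit voltage V_A - V_B (nothing connected across the terminals).
Nodal analysis, taking node 2 as the 0 V reference.
Source V1 fixes V_0 = 12 V.
KCL at each unknown node (sum of currents leaving = 0; resistances in Ω):
  Node 1: (V_1 - 12)/10 + (V_1 - 0)/500 = 0
Collecting terms: 0.102 × V_1 = 1.2  =>  V_1 = 11.76 V
V_th = V_1 - V_2 = 11.76 - 0 = 11.76 V
Step 2 — R_th: zero the source — replace V1 by a short circuit (node 2 merges into node 0) — and find the resistance seen between A (node 1) and B (node 0).
Reduce the network between node 1 (A) and node 0 (B) by series/parallel combination:
  Rp1 = R1 ‖ R2 (parallel, both between nodes 0 and 1) = 1/(1/10 + 1/500) = 9.804 Ω
R_th = 9.804 Ω
I_n = V_th/R_th = 11.76/9.804 = 1.2 A, and R_n = R_th = 9.804 Ω

Final answer: I_n = 1.2 A, R_n = 9.804 Ω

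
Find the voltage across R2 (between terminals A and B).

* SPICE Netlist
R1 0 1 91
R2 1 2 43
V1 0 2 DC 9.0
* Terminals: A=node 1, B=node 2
R1 and R2 are in series across V1 (node 0 → node 1 → node 2), and the output A–B is taken across R2, so this is a voltage divider.
Series current: I = V1/(R1 + R2) = 9/(91 + 43) = 9/134 = 0.06716 A
V_R2 = I × R2 = V1 × R2/(R1 + R2) = 9 × 43/134 = 2.888 V

Final answer: 2.888 V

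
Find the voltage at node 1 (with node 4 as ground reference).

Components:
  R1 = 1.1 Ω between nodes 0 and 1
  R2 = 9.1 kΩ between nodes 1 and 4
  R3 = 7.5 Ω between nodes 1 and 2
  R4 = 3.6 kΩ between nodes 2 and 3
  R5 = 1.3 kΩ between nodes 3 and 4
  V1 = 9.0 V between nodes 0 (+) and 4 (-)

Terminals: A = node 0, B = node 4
Nodal analysis, taking node 4 as the 0 V reference.
Source V1 fixes V_0 = 9 V.
KCL at each unknown node (sum of currents leaving = 0; resistances in Ω):
  Node 1: (V_1 - 9)/1.1 + (V_1 - 0)/9100 + (V_1 - V_2)/7.5 = 0
  Node 2: (V_2 - V_1)/7.5 + (V_2 - V_3)/3600 = 0
  Node 3: (V_3 - V_2)/3600 + (V_3 - 0)/1300 = 0
Collecting terms (coefficients in siemens):
  1.043·V_1 - 0.1333·V_2 = 8.182
  0.1336·V_2 - 0.1333·V_1 - 0.0002778·V_3 = 0
  0.001047·V_3 - 0.0002778·V_2 = 0
Solving these 3 simultaneous equations (Gaussian elimination) gives:
  V_1 = 8.997 V, V_2 = 8.983 V, V_3 = 2.383 V
The requested potential is V_1 = 8.997 V.

Final answer: V_1 = 8.997 V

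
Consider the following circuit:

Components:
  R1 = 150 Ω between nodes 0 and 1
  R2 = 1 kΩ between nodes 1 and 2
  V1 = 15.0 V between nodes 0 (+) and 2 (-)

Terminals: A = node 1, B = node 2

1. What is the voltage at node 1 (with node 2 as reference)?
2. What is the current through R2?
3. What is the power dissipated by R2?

Nodal analysis, taking node 2 as the 0 V reference.
Source V1 fixes V_0 = 15 V.
KCL at each unknown node (sum of currents leaving = 0; resistances in Ω):
  Node 1: (V_1 - 15)/150 + (V_1 - 0)/1000 = 0
Collecting terms: 0.007667 × V_1 = 0.1  =>  V_1 = 13.04 V
Part 1:
  Read off the nodal solution: V_1 = 13.04 V
Part 2:
  I_R2 = (V_1 - V_2)/R2 = (13.04 - 0)/1000 = 0.01304 A
  Magnitude: I_R2 = 0.01304 A
Part 3:
  I_R2 = (V_1 - V_2)/R2 = (13.04 - 0)/1000 = 0.01304 A
  P_R2 = I_R2² × R2 = (0.01304)² × 1000 = 0.1701 W

Final answers:
1. V_1 = 13.04 V
2. I_R2 = 0.01304 A
3. P_R2 = 0.1701 W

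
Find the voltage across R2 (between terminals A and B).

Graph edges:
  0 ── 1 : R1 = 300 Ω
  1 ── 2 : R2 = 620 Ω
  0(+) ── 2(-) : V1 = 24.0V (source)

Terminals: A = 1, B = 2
R1 and R2 are in series across V1 (node 0 → node 1 → node 2), and the output A–B is taken across R2, so this is a voltage divider.
Series current: I = V1/(R1 + R2) = 24/(300 + 620) = 24/920 = 0.02609 A
V_R2 = I × R2 = V1 × R2/(R1 + R2) = 24 × 620/920 = 16.17 V

Final answer: 16.17 V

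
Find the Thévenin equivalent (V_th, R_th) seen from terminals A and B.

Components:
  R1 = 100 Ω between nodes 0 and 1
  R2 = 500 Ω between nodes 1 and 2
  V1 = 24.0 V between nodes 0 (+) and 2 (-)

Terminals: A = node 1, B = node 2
Step 1 — V_th is the open-circuit voltage V_A - V_B (nothing connected across the terminals).
Nodal analysis, taking node 2 as the 0 V reference.
Source V1 fixes V_0 = 24 V.
KCL at each unknown node (sum of currents leaving = 0; resistances in Ω):
  Node 1: (V_1 - 24)/100 + (V_1 - 0)/500 = 0
Collecting terms: 0.012 × V_1 = 0.24  =>  V_1 = 20 V
V_th = V_1 - V_2 = 20 - 0 = 20 V
Step 2 — R_th: zero the source — replace V1 by a short circuit (node 2 merges into node 0) — and find the resistance seen between A (node 1) and B (node 0).
Reduce the network between node 1 (A) and node 0 (B) by series/parallel combination:
  Rp1 = R1 ‖ R2 (parallel, both between nodes 0 and 1) = 1/(1/100 + 1/500) = 83.33 Ω
R_th = 83.33 Ω

Final answer: V_th = 20 V, R_th = 83.33 Ω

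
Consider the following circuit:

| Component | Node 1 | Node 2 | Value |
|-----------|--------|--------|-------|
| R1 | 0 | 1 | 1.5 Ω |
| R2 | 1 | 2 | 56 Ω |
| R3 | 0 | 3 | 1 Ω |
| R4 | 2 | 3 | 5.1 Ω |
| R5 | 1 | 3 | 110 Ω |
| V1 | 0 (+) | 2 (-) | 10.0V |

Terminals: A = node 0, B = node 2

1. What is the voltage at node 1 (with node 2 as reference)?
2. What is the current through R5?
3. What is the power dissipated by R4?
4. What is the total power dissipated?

Nodal analysis, taking node 2 as the 0 V reference.
Source V1 fixes V_0 = 10 V.
KCL at each unknown node (sum of currents leaving = 0; resistances in Ω):
  Node 1: (V_1 - 10)/1.5 + (V_1 - 0)/56 + (V_1 - V_3)/110 = 0
  Node 3: (V_3 - 10)/1 + (V_3 - 0)/5.1 + (V_3 - V_1)/110 = 0
Collecting terms (coefficients in siemens):
  0.6936·V_1 - 0.009091·V_3 = 6.667
  1.205·V_3 - 0.009091·V_1 = 10
Determinant D = (0.6936)(1.205) - (-0.009091)(-0.009091) = 0.8358
V_1 = [(6.667)(1.205) - (-0.009091)(10)]/D = 9.721 V
V_3 = [(0.6936)(10) - (6.667)(-0.009091)]/D = 8.371 V
Part 1:
  Read off the nodal solution: V_1 = 9.721 V
Part 2:
  I_R5 = (V_1 - V_3)/R5 = (9.721 - 8.371)/110 = 0.01228 A
  Magnitude: I_R5 = 0.01228 A
Part 3:
  I_R4 = (V_2 - V_3)/R4 = (0 - 8.371)/5.1 = -1.641 A
  P_R4 = I_R4² × R4 = (-1.641)² × 5.1 = 13.74 W
Part 4:
  Power in each resistor, P = (ΔV)²/R:
    P_R1 = (10 - 9.721)²/1.5 = 0.05182 W
    P_R2 = (9.721 - 0)²/56 = 1.688 W
    P_R3 = (10 - 8.371)²/1 = 2.654 W
    P_R4 = (0 - 8.371)²/5.1 = 13.74 W
    P_R5 = (9.721 - 8.371)²/110 = 0.01658 W
  P_total = P_R1 + P_R2 + P_R3 + P_R4 + P_R5 = 18.15 W

Final answers:
1. V_1 = 9.721 V
2. I_R5 = 0.01228 A
3. P_R4 = 13.74 W
4. P_total = 18.15 W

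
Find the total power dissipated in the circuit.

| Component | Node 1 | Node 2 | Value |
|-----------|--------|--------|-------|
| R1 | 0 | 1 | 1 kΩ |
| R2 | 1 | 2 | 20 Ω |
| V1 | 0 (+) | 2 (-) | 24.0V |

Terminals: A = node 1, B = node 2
Nodal analysis, taking node 2 as the 0 V reference.
Source V1 fixes V_0 = 24 V.
KCL at each unknown node (sum of currents leaving = 0; resistances in Ω):
  Node 1: (V_1 - 24)/1000 + (V_1 - 0)/20 = 0
Collecting terms: 0.051 × V_1 = 0.024  =>  V_1 = 0.4706 V
Power in each resistor, P = (ΔV)²/R:
  P_R1 = (24 - 0.4706)²/1000 = 0.5536 W
  P_R2 = (0.4706 - 0)²/20 = 0.01107 W
P_total = P_R1 + P_R2 = 0.5647 W

Final answer: 0.5647 W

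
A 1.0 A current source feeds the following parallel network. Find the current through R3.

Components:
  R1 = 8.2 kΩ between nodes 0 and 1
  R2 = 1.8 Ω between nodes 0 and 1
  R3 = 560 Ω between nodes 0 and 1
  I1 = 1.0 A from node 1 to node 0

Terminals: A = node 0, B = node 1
All resistors sit directly between nodes 0 and 1, so they are in parallel and share one voltage V; the full source current 1 A splits among them.
1/R_par = 1/8200 + 1/1.8 + 1/560 = 0.5575 S  =>  R_par = 1.794 Ω
V = I × R_par = 1 × 1.794 = 1.794 V
I_R3 = V/R3 = 1.794/560 = 0.003203 A

Final answer: 0.003203 A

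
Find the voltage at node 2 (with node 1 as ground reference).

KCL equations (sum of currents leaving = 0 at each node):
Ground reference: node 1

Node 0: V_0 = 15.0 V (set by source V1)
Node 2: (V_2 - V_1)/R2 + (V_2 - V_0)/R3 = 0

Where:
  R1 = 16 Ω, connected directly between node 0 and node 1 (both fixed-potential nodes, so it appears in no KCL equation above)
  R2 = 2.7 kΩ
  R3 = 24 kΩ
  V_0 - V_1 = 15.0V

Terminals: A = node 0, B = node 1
Nodal analysis, taking node 1 as the 0 V reference.
Source V1 fixes V_0 = 15 V.
KCL at each unknown node (sum of currents leaving = 0; resistances in Ω):
  Node 2: (V_2 - 0)/2700 + (V_2 - 15)/24000 = 0
Collecting terms: 0.000412 × V_2 = 0.000625  =>  V_2 = 1.517 V
The requested potential is V_2 = 1.517 V.

Final answer: V_2 = 1.517 V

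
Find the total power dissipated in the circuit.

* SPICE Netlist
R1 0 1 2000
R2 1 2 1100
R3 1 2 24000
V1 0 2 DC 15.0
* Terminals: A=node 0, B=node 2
Nodal analysis, taking node 2 as the 0 V reference.
Source V1 fixes V_0 = 15 V.
KCL at each unknown node (sum of currents leaving = 0; resistances in Ω):
  Node 1: (V_1 - 15)/2000 + (V_1 - 0)/1100 + (V_1 - 0)/24000 = 0
Collecting terms: 0.001451 × V_1 = 0.0075  =>  V_1 = 5.17 V
Power in each resistor, P = (ΔV)²/R:
  P_R1 = (15 - 5.17)²/2000 = 0.04832 W
  P_R2 = (5.17 - 0)²/1100 = 0.0243 W
  P_R3 = (5.17 - 0)²/24000 = 0.001114 W
P_total = P_R1 + P_R2 + P_R3 = 0.07373 W

Final answer: 0.07373 W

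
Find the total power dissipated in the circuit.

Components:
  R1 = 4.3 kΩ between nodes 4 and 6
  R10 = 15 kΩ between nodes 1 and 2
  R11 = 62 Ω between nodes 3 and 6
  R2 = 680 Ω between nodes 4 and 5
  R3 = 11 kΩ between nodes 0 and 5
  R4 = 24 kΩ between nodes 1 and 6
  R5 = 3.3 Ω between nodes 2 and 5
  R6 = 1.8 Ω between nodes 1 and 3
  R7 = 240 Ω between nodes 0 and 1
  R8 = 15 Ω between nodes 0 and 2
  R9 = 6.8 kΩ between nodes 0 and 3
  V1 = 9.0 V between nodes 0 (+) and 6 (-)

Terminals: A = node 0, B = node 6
Nodal analysis, taking node 6 as the 0 V reference.
Source V1 fixes V_0 = 9 V.
KCL at each unknown node (sum of currents leaving = 0; resistances in Ω):
  Node 1: (V_1 - 0)/24000 + (V_1 - V_3)/1.8 + (V_1 - 9)/240 + (V_1 - V_2)/15000 = 0
  Node 2: (V_2 - V_5)/3.3 + (V_2 - 9)/15 + (V_2 - V_1)/15000 = 0
  Node 3: (V_3 - V_1)/1.8 + (V_3 - 9)/6800 + (V_3 - 0)/62 = 0
  Node 4: (V_4 - 0)/4300 + (V_4 - V_5)/680 = 0
  Node 5: (V_5 - V_4)/680 + (V_5 - 9)/11000 + (V_5 - V_2)/3.3 = 0
Collecting terms (coefficients in siemens):
  0.5598·V_1 - 0.00006667·V_2 - 0.5556·V_3 = 0.0375
  0.3698·V_2 - 0.00006667·V_1 - 0.303·V_5 = 0.6
  0.5718·V_3 - 0.5556·V_1 = 0.001324
  0.001703·V_4 - 0.001471·V_5 = 0
  0.3046·V_5 - 0.303·V_2 - 0.001471·V_4 = 0.0008182
Solving these 5 simultaneous equations (Gaussian elimination) gives:
  V_1 = 1.961 V, V_2 = 8.966 V, V_3 = 1.907 V, V_4 = 7.737 V
  V_5 = 8.96 V
Power in each resistor, P = (ΔV)²/R:
  P_R1 = (7.737 - 0)²/4300 = 0.01392 W
  P_R2 = (7.737 - 8.96)²/680 = 0.002201 W
  P_R3 = (9 - 8.96)²/11000 = 0.0000001445 W
  P_R4 = (1.961 - 0)²/24000 = 0.0001602 W
  P_R5 = (8.966 - 8.96)²/3.3 = 0.00001064 W
  P_R6 = (1.961 - 1.907)²/1.8 = 0.00159 W
  P_R7 = (9 - 1.961)²/240 = 0.2065 W
  P_R8 = (9 - 8.966)²/15 = 0.00007679 W
  P_R9 = (9 - 1.907)²/6800 = 0.007398 W
  P_R10 = (1.961 - 8.966)²/15000 = 0.003272 W
  P_R11 = (1.907 - 0)²/62 = 0.05866 W
P_total = P_R1 + P_R2 + P_R3 + P_R4 + P_R5 + P_R6 + P_R7 + P_R8 + P_R9 + P_R10 + P_R11 = 0.2938 W

Final answer: 0.2938 W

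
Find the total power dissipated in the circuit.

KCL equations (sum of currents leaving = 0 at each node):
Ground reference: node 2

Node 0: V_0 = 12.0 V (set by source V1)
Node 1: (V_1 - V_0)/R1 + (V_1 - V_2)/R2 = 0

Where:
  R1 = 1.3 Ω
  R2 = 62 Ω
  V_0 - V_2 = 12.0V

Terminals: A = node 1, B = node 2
Nodal analysis, taking node 2 as the 0 V reference.
Source V1 fixes V_0 = 12 V.
KCL at each unknown node (sum of currents leaving = 0; resistances in Ω):
  Node 1: (V_1 - 12)/1.3 + (V_1 - 0)/62 = 0
Collecting terms: 0.7854 × V_1 = 9.231  =>  V_1 = 11.75 V
Power in each resistor, P = (ΔV)²/R:
  P_R1 = (12 - 11.75)²/1.3 = 0.04672 W
  P_R2 = (11.75 - 0)²/62 = 2.228 W
P_total = P_R1 + P_R2 = 2.275 W

Final answer: 2.275 W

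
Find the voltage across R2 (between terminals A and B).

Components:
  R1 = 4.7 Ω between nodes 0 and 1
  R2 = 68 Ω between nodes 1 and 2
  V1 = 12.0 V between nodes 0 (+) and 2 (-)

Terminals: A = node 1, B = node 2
R1 and R2 are in series across V1 (node 0 → node 1 → node 2), and the output A–B is taken across R2, so this is a voltage divider.
Series current: I = V1/(R1 + R2) = 12/(4.7 + 68) = 12/72.7 = 0.1651 A
V_R2 = I × R2 = V1 × R2/(R1 + R2) = 12 × 68/72.7 = 11.22 V

Final answer: 11.22 V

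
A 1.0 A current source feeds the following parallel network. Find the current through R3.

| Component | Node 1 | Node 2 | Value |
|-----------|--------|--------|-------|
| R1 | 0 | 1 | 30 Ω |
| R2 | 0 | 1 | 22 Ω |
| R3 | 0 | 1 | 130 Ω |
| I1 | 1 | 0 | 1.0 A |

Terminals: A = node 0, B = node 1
All resistors sit directly between nodes 0 and 1, so they are in parallel and share one voltage V; the full source current 1 A splits among them.
1/R_par = 1/30 + 1/22 + 1/130 = 0.08648 S  =>  R_par = 11.56 Ω
V = I × R_par = 1 × 11.56 = 11.56 V
I_R3 = V/R3 = 11.56/130 = 0.08895 A

Final answer: 0.08895 A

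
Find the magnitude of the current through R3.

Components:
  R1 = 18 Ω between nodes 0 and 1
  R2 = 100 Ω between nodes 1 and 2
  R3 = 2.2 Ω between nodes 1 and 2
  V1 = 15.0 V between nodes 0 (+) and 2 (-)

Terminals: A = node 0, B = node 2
Nodal analysis, taking node 2 as the 0 V reference.
Source V1 fixes V_0 = 15 V.
KCL at each unknown node (sum of currents leaving = 0; resistances in Ω):
  Node 1: (V_1 - 15)/18 + (V_1 - 0)/100 + (V_1 - 0)/2.2 = 0
Collecting terms: 0.5201 × V_1 = 0.8333  =>  V_1 = 1.602 V
I_R3 = (V_1 - V_2)/R3 = (1.602 - 0)/2.2 = 0.7283 A
|I_R3| = 0.7283 A

Final answer: |I_R3| = 0.7283 A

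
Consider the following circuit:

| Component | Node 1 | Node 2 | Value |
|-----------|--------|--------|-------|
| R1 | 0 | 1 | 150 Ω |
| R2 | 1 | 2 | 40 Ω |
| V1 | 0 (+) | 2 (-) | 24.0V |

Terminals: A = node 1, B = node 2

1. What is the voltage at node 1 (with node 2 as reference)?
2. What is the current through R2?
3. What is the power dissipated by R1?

Nodal analysis, taking node 2 as the 0 V reference.
Source V1 fixes V_0 = 24 V.
KCL at each unknown node (sum of currents leaving = 0; resistances in Ω):
  Node 1: (V_1 - 24)/150 + (V_1 - 0)/40 = 0
Collecting terms: 0.03167 × V_1 = 0.16  =>  V_1 = 5.053 V
Part 1:
  Read off the nodal solution: V_1 = 5.053 V
Part 2:
  I_R2 = (V_1 - V_2)/R2 = (5.053 - 0)/40 = 0.1263 A
  Magnitude: I_R2 = 0.1263 A
Part 3:
  I_R1 = (V_0 - V_1)/R1 = (24 - 5.053)/150 = 0.1263 A
  P_R1 = I_R1² × R1 = (0.1263)² × 150 = 2.393 W

Final answers:
1. V_1 = 5.053 V
2. I_R2 = 0.1263 A
3. P_R1 = 2.393 W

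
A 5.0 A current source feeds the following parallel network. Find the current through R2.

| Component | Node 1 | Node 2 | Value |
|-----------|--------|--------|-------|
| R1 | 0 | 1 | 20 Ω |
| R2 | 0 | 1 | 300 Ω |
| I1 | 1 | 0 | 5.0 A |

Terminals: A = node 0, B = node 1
All resistors sit directly between nodes 0 and 1, so they are in parallel and share one voltage V; the full source current 5 A splits among them.
1/R_par = 1/20 + 1/300 = 0.05333 S  =>  R_par = 18.75 Ω
V = I × R_par = 5 × 18.75 = 93.75 V
I_R2 = V/R2 = 93.75/300 = 0.3125 A

Final answer: 0.3125 A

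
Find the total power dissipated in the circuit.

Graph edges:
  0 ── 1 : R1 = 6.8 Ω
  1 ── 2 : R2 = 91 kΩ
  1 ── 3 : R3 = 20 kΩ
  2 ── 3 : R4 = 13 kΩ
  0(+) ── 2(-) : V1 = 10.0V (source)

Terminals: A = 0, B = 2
Nodal analysis, taking node 2 as the 0 V reference.
Source V1 fixes V_0 = 10 V.
KCL at each unknown node (sum of currents leaving = 0; resistances in Ω):
  Node 1: (V_1 - 10)/6.8 + (V_1 - 0)/91000 + (V_1 - V_3)/20000 = 0
  Node 3: (V_3 - V_1)/20000 + (V_3 - 0)/13000 = 0
Collecting terms (coefficients in siemens):
  0.1471·V_1 - 0.00005·V_3 = 1.471
  0.0001269·V_3 - 0.00005·V_1 = 0
Determinant D = (0.1471)(0.0001269) - (-0.00005)(-0.00005) = 0.00001867
V_1 = [(1.471)(0.0001269) - (-0.00005)(0)]/D = 9.997 V
V_3 = [(0.1471)(0) - (1.471)(-0.00005)]/D = 3.938 V
Power in each resistor, P = (ΔV)²/R:
  P_R1 = (10 - 9.997)²/6.8 = 0.000001159 W
  P_R2 = (9.997 - 0)²/91000 = 0.001098 W
  P_R3 = (9.997 - 3.938)²/20000 = 0.001836 W
  P_R4 = (0 - 3.938)²/13000 = 0.001193 W
P_total = P_R1 + P_R2 + P_R3 + P_R4 = 0.004128 W

Final answer: 0.004128 W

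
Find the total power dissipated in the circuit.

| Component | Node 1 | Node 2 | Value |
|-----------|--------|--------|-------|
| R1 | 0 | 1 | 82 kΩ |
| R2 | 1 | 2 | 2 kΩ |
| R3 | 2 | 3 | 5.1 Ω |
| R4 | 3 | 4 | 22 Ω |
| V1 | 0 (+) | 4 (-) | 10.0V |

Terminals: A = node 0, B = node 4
Nodal analysis, taking node 4 as the 0 V reference.
Source V1 fixes V_0 = 10 V.
KCL at each unknown node (sum of currents leaving = 0; resistances in Ω):
  Node 1: (V_1 - 10)/82000 + (V_1 - V_2)/2000 = 0
  Node 2: (V_2 - V_1)/2000 + (V_2 - V_3)/5.1 = 0
  Node 3: (V_3 - V_2)/5.1 + (V_3 - 0)/22 = 0
Collecting terms (coefficients in siemens):
  0.0005122·V_1 - 0.0005·V_2 = 0.000122
  0.1966·V_2 - 0.0005·V_1 - 0.1961·V_3 = 0
  0.2415·V_3 - 0.1961·V_2 = 0
Solving these 3 simultaneous equations (Gaussian elimination) gives:
  V_1 = 0.2412 V, V_2 = 0.003225 V, V_3 = 0.002618 V
Power in each resistor, P = (ΔV)²/R:
  P_R1 = (10 - 0.2412)²/82000 = 0.001161 W
  P_R2 = (0.2412 - 0.003225)²/2000 = 0.00002833 W
  P_R3 = (0.003225 - 0.002618)²/5.1 = 0.00000007223 W
  P_R4 = (0.002618 - 0)²/22 = 0.0000003116 W
P_total = P_R1 + P_R2 + P_R3 + P_R4 = 0.00119 W

Final answer: 0.00119 W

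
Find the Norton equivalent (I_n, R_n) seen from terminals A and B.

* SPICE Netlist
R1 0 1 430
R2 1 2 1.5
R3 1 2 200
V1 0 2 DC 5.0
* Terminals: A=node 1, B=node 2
Find the Thévenin equivalent first; then I_n = V_th/R_th and R_n = R_th.
Step 1 — V_th is the open-circuit voltage V_A - V_B (nothing connected across the terminals).
Nodal analysis, taking node 2 as the 0 V reference.
Source V1 fixes V_0 = 5 V.
KCL at each unknown node (sum of currents leaving = 0; resistances in Ω):
  Node 1: (V_1 - 5)/430 + (V_1 - 0)/1.5 + (V_1 - 0)/200 = 0
Collecting terms: 0.674 × V_1 = 0.01163  =>  V_1 = 0.01725 V
V_th = V_1 - V_2 = 0.01725 - 0 = 0.01725 V
Step 2 — R_th: zero the source — replace V1 by a short circuit (node 2 merges into node 0) — and find the resistance seen between A (node 1) and B (node 0).
Reduce the network between node 1 (A) and node 0 (B) by series/parallel combination:
  Rp1 = R1 ‖ R2 ‖ R3 (parallel, all between nodes 0 and 1) = 1/(1/430 + 1/1.5 + 1/200) = 1.484 Ω
R_th = 1.484 Ω
I_n = V_th/R_th = 0.01725/1.484 = 0.01163 A, and R_n = R_th = 1.484 Ω

Final answer: I_n = 0.01163 A, R_n = 1.484 Ω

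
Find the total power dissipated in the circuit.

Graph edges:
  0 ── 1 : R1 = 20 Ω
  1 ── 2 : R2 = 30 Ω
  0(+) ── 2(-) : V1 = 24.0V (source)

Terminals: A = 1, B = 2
Nodal analysis, taking node 2 as the 0 V reference.
Source V1 fixes V_0 = 24 V.
KCL at each unknown node (sum of currents leaving = 0; resistances in Ω):
  Node 1: (V_1 - 24)/20 + (V_1 - 0)/30 = 0
Collecting terms: 0.08333 × V_1 = 1.2  =>  V_1 = 14.4 V
Power in each resistor, P = (ΔV)²/R:
  P_R1 = (24 - 14.4)²/20 = 4.608 W
  P_R2 = (14.4 - 0)²/30 = 6.912 W
P_total = P_R1 + P_R2 = 11.52 W

Final answer: 11.52 W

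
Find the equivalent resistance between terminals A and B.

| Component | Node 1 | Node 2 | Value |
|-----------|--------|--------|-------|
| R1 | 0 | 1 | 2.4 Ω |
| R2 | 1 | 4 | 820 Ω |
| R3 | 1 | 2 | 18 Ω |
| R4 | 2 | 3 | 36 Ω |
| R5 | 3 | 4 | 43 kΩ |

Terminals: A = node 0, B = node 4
Reduce the network between node 0 (A) and node 4 (B) by series/parallel combination:
  Rs1 = R3 + R4 (series, joined only at node 2) = 18 + 36 = 54 Ω
  Rs2 = R5 + Rs1 (series, joined only at node 3) = 43000 + 54 = 43050 Ω
  Rp1 = R2 ‖ Rs2 (parallel, both between nodes 1 and 4) = 1/(1/820 + 1/43050) = 804.7 Ω
  Rs3 = R1 + Rp1 (series, joined only at node 1) = 2.4 + 804.7 = 807.1 Ω
R_eq = 807.1 Ω

Final answer: 807.1 Ω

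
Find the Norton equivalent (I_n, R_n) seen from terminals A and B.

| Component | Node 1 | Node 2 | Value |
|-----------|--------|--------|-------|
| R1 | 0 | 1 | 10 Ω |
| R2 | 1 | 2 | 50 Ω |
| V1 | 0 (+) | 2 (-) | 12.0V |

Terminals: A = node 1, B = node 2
Find the Thévenin equivalent first; then I_n = V_th/R_th and R_n = R_th.
Step 1 — V_th is the open-circuit voltage V_A - V_B (nothing connected across the terminals).
Nodal analysis, taking node 2 as the 0 V reference.
Source V1 fixes V_0 = 12 V.
KCL at each unknown node (sum of currents leaving = 0; resistances in Ω):
  Node 1: (V_1 - 12)/10 + (V_1 - 0)/50 = 0
Collecting terms: 0.12 × V_1 = 1.2  =>  V_1 = 10 V
V_th = V_1 - V_2 = 10 - 0 = 10 V
Step 2 — R_th: zero the source — replace V1 by a short circuit (node 2 merges into node 0) — and find the resistance seen between A (node 1) and B (node 0).
Reduce the network between node 1 (A) and node 0 (B) by series/parallel combination:
  Rp1 = R1 ‖ R2 (parallel, both between nodes 0 and 1) = 1/(1/10 + 1/50) = 8.333 Ω
R_th = 8.333 Ω
I_n = V_th/R_th = 10/8.333 = 1.2 A, and R_n = R_th = 8.333 Ω

Final answer: I_n = 1.2 A, R_n = 8.333 Ω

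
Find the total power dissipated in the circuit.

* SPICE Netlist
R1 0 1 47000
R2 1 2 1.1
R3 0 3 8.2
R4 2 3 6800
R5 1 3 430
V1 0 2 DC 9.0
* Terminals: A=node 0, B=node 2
Nodal analysis, taking node 2 as the 0 V reference.
Source V1 fixes V_0 = 9 V.
KCL at each unknown node (sum of currents leaving = 0; resistances in Ω):
  Node 1: (V_1 - 9)/47000 + (V_1 - 0)/1.1 + (V_1 - V_3)/430 = 0
  Node 3: (V_3 - 9)/8.2 + (V_3 - 0)/6800 + (V_3 - V_1)/430 = 0
Collecting terms (coefficients in siemens):
  0.9114·V_1 - 0.002326·V_3 = 0.0001915
  0.1244·V_3 - 0.002326·V_1 = 1.098
Determinant D = (0.9114)(0.1244) - (-0.002326)(-0.002326) = 0.1134
V_1 = [(0.0001915)(0.1244) - (-0.002326)(1.098)]/D = 0.02272 V
V_3 = [(0.9114)(1.098) - (0.0001915)(-0.002326)]/D = 8.822 V
Power in each resistor, P = (ΔV)²/R:
  P_R1 = (9 - 0.02272)²/47000 = 0.001715 W
  P_R2 = (0.02272 - 0)²/1.1 = 0.0004692 W
  P_R3 = (9 - 8.822)²/8.2 = 0.003883 W
  P_R4 = (0 - 8.822)²/6800 = 0.01144 W
  P_R5 = (0.02272 - 8.822)²/430 = 0.18 W
P_total = P_R1 + P_R2 + P_R3 + P_R4 + P_R5 = 0.1976 W

Final answer: 0.1976 W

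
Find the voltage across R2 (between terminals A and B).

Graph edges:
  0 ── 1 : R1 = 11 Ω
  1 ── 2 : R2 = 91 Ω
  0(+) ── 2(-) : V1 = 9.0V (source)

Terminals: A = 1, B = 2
R1 and R2 are in series across V1 (node 0 → node 1 → node 2), and the output A–B is taken across R2, so this is a voltage divider.
Series current: I = V1/(R1 + R2) = 9/(11 + 91) = 9/102 = 0.08824 A
V_R2 = I × R2 = V1 × R2/(R1 + R2) = 9 × 91/102 = 8.029 V

Final answer: 8.029 V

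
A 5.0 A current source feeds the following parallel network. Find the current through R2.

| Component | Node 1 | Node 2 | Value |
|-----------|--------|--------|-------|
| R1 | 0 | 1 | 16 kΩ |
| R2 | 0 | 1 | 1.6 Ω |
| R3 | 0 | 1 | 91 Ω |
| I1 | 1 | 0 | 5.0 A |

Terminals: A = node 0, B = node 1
All resistors sit directly between nodes 0 and 1, so they are in parallel and share one voltage V; the full source current 5 A splits among them.
1/R_par = 1/16000 + 1/1.6 + 1/91 = 0.6361 S  =>  R_par = 1.572 Ω
V = I × R_par = 5 × 1.572 = 7.861 V
I_R2 = V/R2 = 7.861/1.6 = 4.913 A

Final answer: 4.913 A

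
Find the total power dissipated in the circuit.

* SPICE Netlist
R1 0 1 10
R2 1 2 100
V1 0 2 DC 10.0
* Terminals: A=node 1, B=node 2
Nodal analysis, taking node 2 as the 0 V reference.
Source V1 fixes V_0 = 10 V.
KCL at each unknown node (sum of currents leaving = 0; resistances in Ω):
  Node 1: (V_1 - 10)/10 + (V_1 - 0)/100 = 0
Collecting terms: 0.11 × V_1 = 1  =>  V_1 = 9.091 V
Power in each resistor, P = (ΔV)²/R:
  P_R1 = (10 - 9.091)²/10 = 0.08264 W
  P_R2 = (9.091 - 0)²/100 = 0.8264 W
P_total = P_R1 + P_R2 = 0.9091 W

Final answer: 0.9091 W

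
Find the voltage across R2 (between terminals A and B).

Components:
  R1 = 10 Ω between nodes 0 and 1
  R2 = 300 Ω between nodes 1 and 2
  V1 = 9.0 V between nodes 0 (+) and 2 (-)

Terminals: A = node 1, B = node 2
R1 and R2 are in series across V1 (node 0 → node 1 → node 2), and the output A–B is taken across R2, so this is a voltage divider.
Series current: I = V1/(R1 + R2) = 9/(10 + 300) = 9/310 = 0.02903 A
V_R2 = I × R2 = V1 × R2/(R1 + R2) = 9 × 300/310 = 8.71 V

Final answer: 8.71 V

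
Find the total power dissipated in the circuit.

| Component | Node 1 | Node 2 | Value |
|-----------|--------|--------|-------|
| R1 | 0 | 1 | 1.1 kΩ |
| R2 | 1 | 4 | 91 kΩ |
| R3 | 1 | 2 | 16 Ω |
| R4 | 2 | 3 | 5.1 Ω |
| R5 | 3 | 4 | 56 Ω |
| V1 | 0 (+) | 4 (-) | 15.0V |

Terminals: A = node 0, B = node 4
Nodal analysis, taking node 4 as the 0 V reference.
Source V1 fixes V_0 = 15 V.
KCL at each unknown node (sum of currents leaving = 0; resistances in Ω):
  Node 1: (V_1 - 15)/1100 + (V_1 - 0)/91000 + (V_1 - V_2)/16 = 0
  Node 2: (V_2 - V_1)/16 + (V_2 - V_3)/5.1 = 0
  Node 3: (V_3 - V_2)/5.1 + (V_3 - 0)/56 = 0
Collecting terms (coefficients in siemens):
  0.06342·V_1 - 0.0625·V_2 = 0.01364
  0.2586·V_2 - 0.0625·V_1 - 0.1961·V_3 = 0
  0.2139·V_3 - 0.1961·V_2 = 0
Solving these 3 simultaneous equations (Gaussian elimination) gives:
  V_1 = 0.9817 V, V_2 = 0.778 V, V_3 = 0.7131 V
Power in each resistor, P = (ΔV)²/R:
  P_R1 = (15 - 0.9817)²/1100 = 0.1786 W
  P_R2 = (0.9817 - 0)²/91000 = 0.00001059 W
  P_R3 = (0.9817 - 0.778)²/16 = 0.002594 W
  P_R4 = (0.778 - 0.7131)²/5.1 = 0.0008269 W
  P_R5 = (0.7131 - 0)²/56 = 0.009079 W
P_total = P_R1 + P_R2 + P_R3 + P_R4 + P_R5 = 0.1912 W

Final answer: 0.1912 W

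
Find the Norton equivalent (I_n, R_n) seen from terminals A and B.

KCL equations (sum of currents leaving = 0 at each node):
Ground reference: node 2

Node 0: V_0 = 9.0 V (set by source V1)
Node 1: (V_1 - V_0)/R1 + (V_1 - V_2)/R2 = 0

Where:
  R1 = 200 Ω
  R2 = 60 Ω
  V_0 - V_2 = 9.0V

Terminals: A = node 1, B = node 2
Find the Thévenin equivalent first; then I_n = V_th/R_th and R_n = R_th.
Step 1 — V_th is the open-circuit voltage V_A - V_B (nothing connected across the terminals).
Nodal analysis, taking node 2 as the 0 V reference.
Source V1 fixes V_0 = 9 V.
KCL at each unknown node (sum of currents leaving = 0; resistances in Ω):
  Node 1: (V_1 - 9)/200 + (V_1 - 0)/60 = 0
Collecting terms: 0.02167 × V_1 = 0.045  =>  V_1 = 2.077 V
V_th = V_1 - V_2 = 2.077 - 0 = 2.077 V
Step 2 — R_th: zero the source — replace V1 by a short circuit (node 2 merges into node 0) — and find the resistance seen between A (node 1) and B (node 0).
Reduce the network between node 1 (A) and node 0 (B) by series/parallel combination:
  Rp1 = R1 ‖ R2 (parallel, both between nodes 0 and 1) = 1/(1/200 + 1/60) = 46.15 Ω
R_th = 46.15 Ω
I_n = V_th/R_th = 2.077/46.15 = 0.045 A, and R_n = R_th = 46.15 Ω

Final answer: I_n = 0.045 A, R_n = 46.15 Ω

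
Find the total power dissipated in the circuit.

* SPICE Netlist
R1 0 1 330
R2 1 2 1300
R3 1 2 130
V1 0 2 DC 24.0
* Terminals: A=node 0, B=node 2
Nodal analysis, taking node 2 as the 0 V reference.
Source V1 fixes V_0 = 24 V.
KCL at each unknown node (sum of currents leaving = 0; resistances in Ω):
  Node 1: (V_1 - 24)/330 + (V_1 - 0)/1300 + (V_1 - 0)/130 = 0
Collecting terms: 0.01149 × V_1 = 0.07273  =>  V_1 = 6.329 V
Power in each resistor, P = (ΔV)²/R:
  P_R1 = (24 - 6.329)²/330 = 0.9463 W
  P_R2 = (6.329 - 0)²/1300 = 0.03081 W
  P_R3 = (6.329 - 0)²/130 = 0.3081 W
P_total = P_R1 + P_R2 + P_R3 = 1.285 W

Final answer: 1.285 W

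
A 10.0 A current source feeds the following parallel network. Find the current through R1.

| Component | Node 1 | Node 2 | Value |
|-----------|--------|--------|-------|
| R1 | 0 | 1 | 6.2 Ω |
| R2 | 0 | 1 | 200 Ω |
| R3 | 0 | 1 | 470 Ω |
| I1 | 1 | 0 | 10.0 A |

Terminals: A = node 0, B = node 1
All resistors sit directly between nodes 0 and 1, so they are in parallel and share one voltage V; the full source current 10 A splits among them.
1/R_par = 1/6.2 + 1/200 + 1/470 = 0.1684 S  =>  R_par = 5.938 Ω
V = I × R_par = 10 × 5.938 = 59.38 V
I_R1 = V/R1 = 59.38/6.2 = 9.577 A

Final answer: 9.577 A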